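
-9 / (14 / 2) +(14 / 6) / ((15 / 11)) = 134 / 315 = 0.43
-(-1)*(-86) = -86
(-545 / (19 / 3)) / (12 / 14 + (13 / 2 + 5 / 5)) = -7630 / 741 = -10.30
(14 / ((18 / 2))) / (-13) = -14 / 117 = -0.12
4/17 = 0.24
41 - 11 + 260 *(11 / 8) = 775 / 2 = 387.50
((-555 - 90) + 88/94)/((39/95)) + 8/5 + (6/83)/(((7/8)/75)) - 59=-8626692476/5324865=-1620.08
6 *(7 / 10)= 21 / 5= 4.20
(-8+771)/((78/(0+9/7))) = 327/26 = 12.58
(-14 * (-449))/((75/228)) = 477736/25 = 19109.44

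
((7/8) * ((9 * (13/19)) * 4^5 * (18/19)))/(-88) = -235872/3971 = -59.40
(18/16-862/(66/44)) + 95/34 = -232865/408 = -570.75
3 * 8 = 24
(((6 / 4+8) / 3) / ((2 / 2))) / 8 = 19 / 48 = 0.40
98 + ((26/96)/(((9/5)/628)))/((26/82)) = 42769/108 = 396.01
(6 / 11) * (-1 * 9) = -54 / 11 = -4.91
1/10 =0.10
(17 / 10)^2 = 289 / 100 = 2.89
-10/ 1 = -10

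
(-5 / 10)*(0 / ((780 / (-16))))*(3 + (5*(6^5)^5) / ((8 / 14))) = 0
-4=-4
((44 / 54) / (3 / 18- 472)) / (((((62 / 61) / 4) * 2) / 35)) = -0.12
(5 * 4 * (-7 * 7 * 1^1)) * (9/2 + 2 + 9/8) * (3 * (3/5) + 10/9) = -391559/18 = -21753.28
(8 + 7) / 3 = 5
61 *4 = 244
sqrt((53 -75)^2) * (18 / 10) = 198 / 5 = 39.60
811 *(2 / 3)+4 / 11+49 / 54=321911 / 594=541.94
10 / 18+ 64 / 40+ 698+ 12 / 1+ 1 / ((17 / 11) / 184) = 635879 / 765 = 831.21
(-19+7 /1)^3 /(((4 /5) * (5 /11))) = -4752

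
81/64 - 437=-27887/64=-435.73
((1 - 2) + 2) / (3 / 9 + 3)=3 / 10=0.30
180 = 180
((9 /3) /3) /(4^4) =1 /256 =0.00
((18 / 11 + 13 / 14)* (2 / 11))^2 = 156025 / 717409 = 0.22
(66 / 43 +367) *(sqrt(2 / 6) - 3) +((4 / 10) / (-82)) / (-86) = -19491809 / 17630 +15847 *sqrt(3) / 129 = -892.83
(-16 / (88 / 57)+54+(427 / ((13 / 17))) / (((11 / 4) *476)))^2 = 1941.54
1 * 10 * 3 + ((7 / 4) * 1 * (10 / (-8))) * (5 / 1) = 305 / 16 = 19.06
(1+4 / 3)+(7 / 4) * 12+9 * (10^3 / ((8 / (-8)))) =-26930 / 3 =-8976.67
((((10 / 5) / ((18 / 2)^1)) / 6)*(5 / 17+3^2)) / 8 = 79 / 1836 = 0.04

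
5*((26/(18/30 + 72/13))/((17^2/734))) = 6202300/115311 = 53.79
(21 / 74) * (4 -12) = -84 / 37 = -2.27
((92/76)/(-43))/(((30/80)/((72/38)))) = -2208/15523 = -0.14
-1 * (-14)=14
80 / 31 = 2.58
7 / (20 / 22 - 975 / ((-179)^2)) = 2467157 / 309685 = 7.97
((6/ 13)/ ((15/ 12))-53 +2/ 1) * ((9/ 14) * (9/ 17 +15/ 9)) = -78984/ 1105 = -71.48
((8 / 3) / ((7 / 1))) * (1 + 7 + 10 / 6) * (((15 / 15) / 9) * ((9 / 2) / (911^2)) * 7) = 116 / 7469289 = 0.00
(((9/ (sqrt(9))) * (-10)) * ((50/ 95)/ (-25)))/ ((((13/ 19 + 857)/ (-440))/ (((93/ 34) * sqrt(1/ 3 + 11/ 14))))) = -1705 * sqrt(1974)/ 80801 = -0.94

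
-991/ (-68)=991/ 68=14.57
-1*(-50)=50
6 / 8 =3 / 4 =0.75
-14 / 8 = -7 / 4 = -1.75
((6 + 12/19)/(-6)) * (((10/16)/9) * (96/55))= -0.13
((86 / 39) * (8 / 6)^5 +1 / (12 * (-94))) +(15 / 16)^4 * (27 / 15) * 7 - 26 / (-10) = 3156231706517 / 145954897920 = 21.62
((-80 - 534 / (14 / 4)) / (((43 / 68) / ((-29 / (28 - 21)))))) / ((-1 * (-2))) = 1605208 / 2107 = 761.85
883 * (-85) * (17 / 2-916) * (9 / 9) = 68112412.50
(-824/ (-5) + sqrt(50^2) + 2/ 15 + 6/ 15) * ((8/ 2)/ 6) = 1292/ 9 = 143.56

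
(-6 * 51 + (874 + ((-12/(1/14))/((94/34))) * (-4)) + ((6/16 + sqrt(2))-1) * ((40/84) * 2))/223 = 3.64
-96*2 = -192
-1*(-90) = 90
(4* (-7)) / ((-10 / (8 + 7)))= 42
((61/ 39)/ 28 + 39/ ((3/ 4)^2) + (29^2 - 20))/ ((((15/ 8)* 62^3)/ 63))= 194461/ 1549132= 0.13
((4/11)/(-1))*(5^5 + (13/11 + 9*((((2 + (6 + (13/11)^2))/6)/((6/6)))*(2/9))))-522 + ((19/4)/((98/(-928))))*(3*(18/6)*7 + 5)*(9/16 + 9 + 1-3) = -1616823847/65219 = -24790.69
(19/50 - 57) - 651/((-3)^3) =-14629/450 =-32.51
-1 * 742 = -742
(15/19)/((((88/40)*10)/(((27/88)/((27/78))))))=585/18392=0.03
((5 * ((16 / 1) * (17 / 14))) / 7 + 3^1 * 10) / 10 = 215 / 49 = 4.39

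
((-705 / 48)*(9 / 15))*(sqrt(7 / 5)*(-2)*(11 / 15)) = 517*sqrt(35) / 200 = 15.29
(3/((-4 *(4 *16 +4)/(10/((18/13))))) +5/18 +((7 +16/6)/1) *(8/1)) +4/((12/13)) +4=210197/2448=85.86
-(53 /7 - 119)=780 /7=111.43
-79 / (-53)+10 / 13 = 2.26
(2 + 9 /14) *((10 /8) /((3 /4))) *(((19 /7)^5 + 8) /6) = 160984225 /1411788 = 114.03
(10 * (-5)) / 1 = -50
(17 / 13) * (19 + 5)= 408 / 13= 31.38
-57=-57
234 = 234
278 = 278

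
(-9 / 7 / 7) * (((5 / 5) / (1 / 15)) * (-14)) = 270 / 7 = 38.57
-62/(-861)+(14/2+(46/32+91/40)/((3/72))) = 828041/8610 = 96.17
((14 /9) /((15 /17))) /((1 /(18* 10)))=952 /3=317.33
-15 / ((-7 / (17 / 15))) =17 / 7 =2.43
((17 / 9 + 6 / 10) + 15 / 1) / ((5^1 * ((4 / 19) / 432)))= 179436 / 25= 7177.44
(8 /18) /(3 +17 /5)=5 /72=0.07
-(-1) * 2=2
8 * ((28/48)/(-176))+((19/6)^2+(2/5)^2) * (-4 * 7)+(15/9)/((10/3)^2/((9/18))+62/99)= -2128988633/7464600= -285.21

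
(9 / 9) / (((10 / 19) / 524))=4978 / 5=995.60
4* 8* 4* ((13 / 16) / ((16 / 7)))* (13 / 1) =1183 / 2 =591.50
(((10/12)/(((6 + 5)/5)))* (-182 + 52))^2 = 2640625/1089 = 2424.82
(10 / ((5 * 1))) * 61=122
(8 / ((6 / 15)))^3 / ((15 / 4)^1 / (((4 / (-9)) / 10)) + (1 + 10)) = -64000 / 587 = -109.03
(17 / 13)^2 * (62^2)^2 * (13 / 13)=25268408.90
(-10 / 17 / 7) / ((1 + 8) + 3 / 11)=-55 / 6069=-0.01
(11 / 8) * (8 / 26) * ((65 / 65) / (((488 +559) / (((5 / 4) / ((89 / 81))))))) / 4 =1485 / 12921376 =0.00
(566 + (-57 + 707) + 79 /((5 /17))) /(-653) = -7423 /3265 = -2.27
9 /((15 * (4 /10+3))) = 3 /17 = 0.18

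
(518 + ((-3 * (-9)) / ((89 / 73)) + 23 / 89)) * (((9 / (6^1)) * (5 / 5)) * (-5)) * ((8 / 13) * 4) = -11543040 / 1157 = -9976.70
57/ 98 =0.58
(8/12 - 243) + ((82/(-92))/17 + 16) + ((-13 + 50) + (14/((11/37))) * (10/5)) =-2456833/25806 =-95.20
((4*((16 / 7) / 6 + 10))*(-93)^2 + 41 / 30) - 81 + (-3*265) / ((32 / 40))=150387739 / 420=358066.05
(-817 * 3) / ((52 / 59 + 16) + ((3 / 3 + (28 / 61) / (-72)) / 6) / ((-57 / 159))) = -149.27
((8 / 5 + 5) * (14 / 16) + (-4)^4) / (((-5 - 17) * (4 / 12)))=-31413 / 880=-35.70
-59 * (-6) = 354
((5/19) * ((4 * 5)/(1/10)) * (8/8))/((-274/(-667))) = 333500/2603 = 128.12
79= 79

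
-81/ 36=-9/ 4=-2.25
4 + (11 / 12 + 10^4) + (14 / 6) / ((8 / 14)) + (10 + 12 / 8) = 20041 / 2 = 10020.50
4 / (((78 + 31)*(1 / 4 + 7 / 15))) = 240 / 4687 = 0.05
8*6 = 48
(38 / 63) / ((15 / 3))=38 / 315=0.12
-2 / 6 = -1 / 3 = -0.33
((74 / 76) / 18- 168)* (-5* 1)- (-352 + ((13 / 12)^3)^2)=67519511621 / 56733696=1190.11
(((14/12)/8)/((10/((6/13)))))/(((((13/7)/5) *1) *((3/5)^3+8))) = 6125/2777008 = 0.00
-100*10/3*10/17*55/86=-275000/2193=-125.40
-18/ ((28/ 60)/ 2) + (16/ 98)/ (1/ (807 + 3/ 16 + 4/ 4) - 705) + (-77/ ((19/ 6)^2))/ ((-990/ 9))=-62143771809754/ 806294602855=-77.07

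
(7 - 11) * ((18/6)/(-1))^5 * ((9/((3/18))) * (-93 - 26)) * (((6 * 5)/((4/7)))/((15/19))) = -415363788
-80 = -80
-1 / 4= -0.25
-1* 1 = -1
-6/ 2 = -3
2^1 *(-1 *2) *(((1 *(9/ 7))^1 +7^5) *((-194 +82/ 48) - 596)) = 1112985851/ 21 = 52999326.24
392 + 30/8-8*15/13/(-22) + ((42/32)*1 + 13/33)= 2731021/6864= 397.88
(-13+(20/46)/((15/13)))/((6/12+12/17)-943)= 29614/2209449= 0.01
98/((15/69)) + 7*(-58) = 224/5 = 44.80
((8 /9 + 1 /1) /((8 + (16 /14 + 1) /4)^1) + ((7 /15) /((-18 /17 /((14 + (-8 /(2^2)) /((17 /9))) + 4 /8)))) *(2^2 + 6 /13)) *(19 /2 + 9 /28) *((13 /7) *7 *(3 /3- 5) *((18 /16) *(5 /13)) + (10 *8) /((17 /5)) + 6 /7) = -77565686165 /159724656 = -485.62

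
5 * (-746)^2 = 2782580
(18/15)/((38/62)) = 186/95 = 1.96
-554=-554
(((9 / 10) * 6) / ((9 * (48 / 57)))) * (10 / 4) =57 / 32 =1.78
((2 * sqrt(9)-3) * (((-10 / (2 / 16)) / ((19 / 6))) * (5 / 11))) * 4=-28800 / 209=-137.80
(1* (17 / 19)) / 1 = 17 / 19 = 0.89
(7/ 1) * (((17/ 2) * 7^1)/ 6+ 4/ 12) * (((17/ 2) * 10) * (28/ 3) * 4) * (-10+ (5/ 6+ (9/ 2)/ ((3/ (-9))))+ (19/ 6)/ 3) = -132855170/ 27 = -4920561.85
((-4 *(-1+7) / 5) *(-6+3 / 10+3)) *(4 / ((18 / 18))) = 1296 / 25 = 51.84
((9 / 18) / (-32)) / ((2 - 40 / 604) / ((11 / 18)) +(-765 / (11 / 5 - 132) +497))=-97999 / 3173963648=-0.00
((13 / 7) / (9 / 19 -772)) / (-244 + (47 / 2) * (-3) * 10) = 19 / 7490749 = 0.00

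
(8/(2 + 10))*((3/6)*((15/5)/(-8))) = -1/8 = -0.12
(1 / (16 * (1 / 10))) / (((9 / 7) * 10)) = 7 / 144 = 0.05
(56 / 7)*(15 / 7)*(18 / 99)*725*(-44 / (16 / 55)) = -2392500 / 7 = -341785.71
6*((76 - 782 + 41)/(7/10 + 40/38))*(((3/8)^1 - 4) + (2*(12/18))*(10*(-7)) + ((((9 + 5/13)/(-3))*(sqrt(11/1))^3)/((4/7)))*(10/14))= 147008225/666 + 423904250*sqrt(11)/4329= 545503.54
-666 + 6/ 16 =-665.62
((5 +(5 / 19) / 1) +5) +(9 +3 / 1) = 423 / 19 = 22.26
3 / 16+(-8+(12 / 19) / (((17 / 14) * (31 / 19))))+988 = 8267629 / 8432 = 980.51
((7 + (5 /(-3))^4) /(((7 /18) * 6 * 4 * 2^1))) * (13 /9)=1937 /1701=1.14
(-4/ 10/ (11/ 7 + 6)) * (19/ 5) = -266/ 1325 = -0.20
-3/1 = -3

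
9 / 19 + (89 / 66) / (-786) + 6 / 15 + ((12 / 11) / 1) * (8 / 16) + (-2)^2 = 26698253 / 4928220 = 5.42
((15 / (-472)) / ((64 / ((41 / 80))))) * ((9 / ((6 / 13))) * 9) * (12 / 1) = -129519 / 241664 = -0.54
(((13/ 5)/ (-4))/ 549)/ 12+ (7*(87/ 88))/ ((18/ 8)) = 4457737/ 1449360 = 3.08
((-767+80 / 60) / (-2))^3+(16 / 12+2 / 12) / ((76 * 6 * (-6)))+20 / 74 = 56108574.68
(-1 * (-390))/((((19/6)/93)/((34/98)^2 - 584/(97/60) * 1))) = -18302496383340/4425043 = -4136117.18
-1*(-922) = 922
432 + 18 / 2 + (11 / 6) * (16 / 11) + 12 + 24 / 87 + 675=98392 / 87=1130.94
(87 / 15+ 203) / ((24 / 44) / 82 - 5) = -41.82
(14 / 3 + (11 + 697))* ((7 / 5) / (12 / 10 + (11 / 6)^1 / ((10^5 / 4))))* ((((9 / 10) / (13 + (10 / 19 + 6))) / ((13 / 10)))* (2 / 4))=1827990000 / 124027579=14.74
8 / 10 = 4 / 5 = 0.80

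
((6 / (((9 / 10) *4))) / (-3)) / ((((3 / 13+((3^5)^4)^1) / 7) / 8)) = -0.00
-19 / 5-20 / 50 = -21 / 5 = -4.20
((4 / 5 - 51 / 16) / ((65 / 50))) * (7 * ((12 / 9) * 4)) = -2674 / 39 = -68.56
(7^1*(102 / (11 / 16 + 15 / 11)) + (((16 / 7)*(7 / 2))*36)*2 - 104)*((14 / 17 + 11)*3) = 178521768 / 6137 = 29089.42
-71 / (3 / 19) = -1349 / 3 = -449.67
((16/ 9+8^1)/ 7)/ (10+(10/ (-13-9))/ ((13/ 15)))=12584/ 85365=0.15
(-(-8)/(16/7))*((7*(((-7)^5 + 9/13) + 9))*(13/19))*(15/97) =-160498275/3686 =-43542.67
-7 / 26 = -0.27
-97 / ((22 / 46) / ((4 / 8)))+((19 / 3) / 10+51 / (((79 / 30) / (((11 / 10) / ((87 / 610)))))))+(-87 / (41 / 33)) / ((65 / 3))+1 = 9341471122 / 201481995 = 46.36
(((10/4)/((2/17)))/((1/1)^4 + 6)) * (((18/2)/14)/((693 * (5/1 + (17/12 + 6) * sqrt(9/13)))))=-11050/10266333 + 7565 * sqrt(13)/20532666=0.00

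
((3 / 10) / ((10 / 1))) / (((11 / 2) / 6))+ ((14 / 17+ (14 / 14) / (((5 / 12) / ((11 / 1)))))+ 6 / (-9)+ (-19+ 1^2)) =120469 / 14025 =8.59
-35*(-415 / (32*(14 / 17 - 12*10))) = -246925 / 64832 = -3.81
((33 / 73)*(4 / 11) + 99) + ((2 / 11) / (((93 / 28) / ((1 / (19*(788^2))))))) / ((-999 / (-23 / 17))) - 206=-199822787303352769 / 1870376134523094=-106.84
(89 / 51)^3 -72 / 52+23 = 46439528 / 1724463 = 26.93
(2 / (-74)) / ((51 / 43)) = -43 / 1887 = -0.02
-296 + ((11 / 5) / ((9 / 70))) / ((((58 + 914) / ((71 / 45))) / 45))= -294.75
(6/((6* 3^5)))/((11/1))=1/2673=0.00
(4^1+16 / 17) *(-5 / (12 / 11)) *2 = -770 / 17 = -45.29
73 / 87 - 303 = -26288 / 87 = -302.16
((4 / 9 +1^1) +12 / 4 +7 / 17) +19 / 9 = 1066 / 153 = 6.97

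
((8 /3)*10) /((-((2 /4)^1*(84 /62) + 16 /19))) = -9424 /537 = -17.55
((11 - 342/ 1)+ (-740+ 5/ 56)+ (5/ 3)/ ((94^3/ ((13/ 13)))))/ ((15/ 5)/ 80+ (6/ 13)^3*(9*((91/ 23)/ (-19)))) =13795081161534920/ 1890481963923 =7297.12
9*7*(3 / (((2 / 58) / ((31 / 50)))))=169911 / 50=3398.22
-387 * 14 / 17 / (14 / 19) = -7353 / 17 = -432.53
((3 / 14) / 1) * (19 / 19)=3 / 14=0.21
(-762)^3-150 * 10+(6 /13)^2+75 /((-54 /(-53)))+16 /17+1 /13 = -22880970648401 /51714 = -442452153.16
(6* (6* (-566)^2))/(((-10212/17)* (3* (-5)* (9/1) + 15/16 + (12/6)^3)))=261410496/1716467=152.30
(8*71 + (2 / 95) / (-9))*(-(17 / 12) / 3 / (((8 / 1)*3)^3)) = -0.02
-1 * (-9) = 9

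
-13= -13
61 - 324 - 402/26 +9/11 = -39703/143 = -277.64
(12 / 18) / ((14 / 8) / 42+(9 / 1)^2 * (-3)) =-16 / 5831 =-0.00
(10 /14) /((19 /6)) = 30 /133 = 0.23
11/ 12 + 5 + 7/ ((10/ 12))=14.32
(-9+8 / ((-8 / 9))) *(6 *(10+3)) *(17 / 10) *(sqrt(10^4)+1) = -1205334 / 5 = -241066.80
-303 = -303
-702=-702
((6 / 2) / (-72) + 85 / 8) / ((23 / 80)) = 2540 / 69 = 36.81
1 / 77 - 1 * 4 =-307 / 77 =-3.99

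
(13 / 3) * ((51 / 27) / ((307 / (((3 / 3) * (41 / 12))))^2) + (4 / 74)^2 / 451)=0.00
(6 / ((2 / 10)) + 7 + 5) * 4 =168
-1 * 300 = -300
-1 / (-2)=1 / 2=0.50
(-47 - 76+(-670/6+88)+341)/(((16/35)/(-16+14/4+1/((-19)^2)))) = -184114315/34656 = -5312.62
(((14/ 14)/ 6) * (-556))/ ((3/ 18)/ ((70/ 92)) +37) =-4865/ 1954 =-2.49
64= 64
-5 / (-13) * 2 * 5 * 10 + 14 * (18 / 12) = 773 / 13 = 59.46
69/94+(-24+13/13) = -2093/94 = -22.27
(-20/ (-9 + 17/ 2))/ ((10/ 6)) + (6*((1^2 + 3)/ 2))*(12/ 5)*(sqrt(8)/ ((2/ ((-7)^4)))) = 24 + 345744*sqrt(2)/ 5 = 97815.17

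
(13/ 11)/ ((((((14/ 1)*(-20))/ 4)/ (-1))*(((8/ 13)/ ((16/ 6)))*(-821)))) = -169/ 1896510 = -0.00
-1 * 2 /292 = -1 /146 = -0.01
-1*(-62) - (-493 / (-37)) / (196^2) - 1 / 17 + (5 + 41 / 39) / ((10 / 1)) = 294711204377 / 4711914480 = 62.55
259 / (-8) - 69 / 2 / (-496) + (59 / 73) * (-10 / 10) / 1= -2397959 / 72416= -33.11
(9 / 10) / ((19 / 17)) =153 / 190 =0.81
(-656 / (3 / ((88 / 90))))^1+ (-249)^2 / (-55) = -1341.10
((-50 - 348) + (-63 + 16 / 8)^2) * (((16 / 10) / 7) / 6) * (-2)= -26584 / 105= -253.18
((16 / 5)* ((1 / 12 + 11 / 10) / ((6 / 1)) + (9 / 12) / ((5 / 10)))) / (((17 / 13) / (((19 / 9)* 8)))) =2414672 / 34425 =70.14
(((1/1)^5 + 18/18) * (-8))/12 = -4/3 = -1.33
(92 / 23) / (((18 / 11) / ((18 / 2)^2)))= 198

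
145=145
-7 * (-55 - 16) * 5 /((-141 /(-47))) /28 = 355 /12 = 29.58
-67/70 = -0.96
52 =52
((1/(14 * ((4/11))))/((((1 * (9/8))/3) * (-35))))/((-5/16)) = 176/3675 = 0.05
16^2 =256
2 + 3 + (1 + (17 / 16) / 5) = 497 / 80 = 6.21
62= 62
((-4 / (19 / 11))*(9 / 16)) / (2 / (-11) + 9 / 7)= -7623 / 6460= -1.18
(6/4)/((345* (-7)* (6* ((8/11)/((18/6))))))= -11/25760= -0.00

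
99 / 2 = 49.50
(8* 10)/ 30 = 8/ 3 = 2.67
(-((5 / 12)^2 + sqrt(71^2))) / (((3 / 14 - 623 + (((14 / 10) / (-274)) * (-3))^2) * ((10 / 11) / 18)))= 74059940185 / 32729369852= 2.26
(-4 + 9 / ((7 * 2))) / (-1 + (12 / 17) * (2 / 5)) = 3995 / 854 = 4.68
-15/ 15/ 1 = -1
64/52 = 16/13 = 1.23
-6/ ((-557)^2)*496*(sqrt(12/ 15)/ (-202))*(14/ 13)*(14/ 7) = 83328*sqrt(5)/ 2036784685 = 0.00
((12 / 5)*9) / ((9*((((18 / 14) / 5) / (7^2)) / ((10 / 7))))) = 1960 / 3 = 653.33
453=453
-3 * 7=-21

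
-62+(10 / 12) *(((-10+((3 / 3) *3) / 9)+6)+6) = -1081 / 18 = -60.06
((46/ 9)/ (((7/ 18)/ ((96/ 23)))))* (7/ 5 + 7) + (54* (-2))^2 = 60624/ 5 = 12124.80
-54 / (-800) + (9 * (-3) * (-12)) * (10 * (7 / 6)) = 1512027 / 400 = 3780.07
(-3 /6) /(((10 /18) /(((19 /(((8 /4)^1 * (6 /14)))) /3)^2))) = -17689 /360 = -49.14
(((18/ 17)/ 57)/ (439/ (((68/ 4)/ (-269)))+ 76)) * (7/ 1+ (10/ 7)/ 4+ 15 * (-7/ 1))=1367/ 5178089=0.00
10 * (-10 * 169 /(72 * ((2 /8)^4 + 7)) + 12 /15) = -411704 /16137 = -25.51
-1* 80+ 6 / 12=-159 / 2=-79.50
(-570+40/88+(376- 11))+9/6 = -203.05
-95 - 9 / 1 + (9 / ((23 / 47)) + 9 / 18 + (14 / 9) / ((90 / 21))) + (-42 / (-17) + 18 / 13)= -111014971 / 1372410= -80.89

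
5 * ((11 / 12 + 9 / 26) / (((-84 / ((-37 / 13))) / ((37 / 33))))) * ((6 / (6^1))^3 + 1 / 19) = 6742325 / 26702676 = 0.25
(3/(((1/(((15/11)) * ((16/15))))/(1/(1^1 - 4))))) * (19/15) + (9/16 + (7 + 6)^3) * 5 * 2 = 29005393/1320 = 21973.78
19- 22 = -3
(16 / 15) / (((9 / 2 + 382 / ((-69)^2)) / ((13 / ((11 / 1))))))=660192 / 2398715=0.28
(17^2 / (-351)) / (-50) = 0.02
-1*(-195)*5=975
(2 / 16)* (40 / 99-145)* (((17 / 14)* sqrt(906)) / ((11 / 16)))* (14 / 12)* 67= -16304785* sqrt(906) / 6534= -75110.39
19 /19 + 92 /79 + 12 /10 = 1329 /395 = 3.36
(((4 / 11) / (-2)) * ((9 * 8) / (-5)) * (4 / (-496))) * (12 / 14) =-0.02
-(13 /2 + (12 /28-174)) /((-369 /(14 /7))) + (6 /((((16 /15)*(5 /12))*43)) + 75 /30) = 1.91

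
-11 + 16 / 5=-39 / 5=-7.80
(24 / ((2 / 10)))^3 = 1728000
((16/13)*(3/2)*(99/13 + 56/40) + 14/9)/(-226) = -69203/859365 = -0.08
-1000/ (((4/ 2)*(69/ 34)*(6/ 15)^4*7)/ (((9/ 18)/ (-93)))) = 1328125/ 179676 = 7.39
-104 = -104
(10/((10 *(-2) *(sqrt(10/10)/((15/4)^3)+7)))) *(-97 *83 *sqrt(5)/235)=5.46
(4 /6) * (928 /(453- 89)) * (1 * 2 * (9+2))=10208 /273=37.39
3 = 3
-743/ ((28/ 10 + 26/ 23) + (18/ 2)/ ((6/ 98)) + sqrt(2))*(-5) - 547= -157362388128/ 301238999 - 49130875*sqrt(2)/ 301238999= -522.61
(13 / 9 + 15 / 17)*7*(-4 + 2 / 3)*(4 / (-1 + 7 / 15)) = 62300 / 153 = 407.19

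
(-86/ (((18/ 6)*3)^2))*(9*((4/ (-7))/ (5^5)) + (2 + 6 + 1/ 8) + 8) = -40442747/ 2362500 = -17.12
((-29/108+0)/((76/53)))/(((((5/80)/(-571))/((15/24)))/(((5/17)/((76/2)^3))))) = 21940675/3828309696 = 0.01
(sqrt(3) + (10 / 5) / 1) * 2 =2 * sqrt(3) + 4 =7.46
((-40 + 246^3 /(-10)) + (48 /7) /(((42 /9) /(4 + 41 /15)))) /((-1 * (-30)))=-182368654 /3675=-49624.12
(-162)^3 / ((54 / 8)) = -629856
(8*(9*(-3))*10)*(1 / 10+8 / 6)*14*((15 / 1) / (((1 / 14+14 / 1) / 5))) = -45511200 / 197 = -231021.32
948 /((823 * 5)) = 948 /4115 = 0.23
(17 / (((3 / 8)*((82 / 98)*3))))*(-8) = -53312 / 369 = -144.48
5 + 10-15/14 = 195/14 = 13.93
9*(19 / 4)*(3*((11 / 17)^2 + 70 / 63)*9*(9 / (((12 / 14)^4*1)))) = 544554003 / 18496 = 29441.72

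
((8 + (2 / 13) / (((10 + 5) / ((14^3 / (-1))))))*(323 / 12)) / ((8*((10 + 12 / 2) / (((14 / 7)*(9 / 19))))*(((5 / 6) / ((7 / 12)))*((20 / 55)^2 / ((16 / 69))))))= -7069909 / 1435200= -4.93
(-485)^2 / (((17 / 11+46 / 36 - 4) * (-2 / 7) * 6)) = 54336975 / 466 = 116602.95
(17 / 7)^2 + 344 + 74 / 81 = 1392371 / 3969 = 350.81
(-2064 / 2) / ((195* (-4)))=86 / 65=1.32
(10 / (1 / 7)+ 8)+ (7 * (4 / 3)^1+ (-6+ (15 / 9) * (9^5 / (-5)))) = -58805 / 3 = -19601.67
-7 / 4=-1.75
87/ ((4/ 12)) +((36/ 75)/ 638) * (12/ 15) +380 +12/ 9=76839197/ 119625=642.33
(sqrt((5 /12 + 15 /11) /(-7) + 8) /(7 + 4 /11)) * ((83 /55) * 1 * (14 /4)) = 83 * sqrt(1653267) /53460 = 2.00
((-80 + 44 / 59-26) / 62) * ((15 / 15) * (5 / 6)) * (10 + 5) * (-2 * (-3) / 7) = -232875 / 12803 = -18.19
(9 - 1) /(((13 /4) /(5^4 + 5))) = 20160 /13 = 1550.77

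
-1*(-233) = 233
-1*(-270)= 270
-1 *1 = -1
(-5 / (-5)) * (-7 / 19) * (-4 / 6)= 14 / 57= 0.25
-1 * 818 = -818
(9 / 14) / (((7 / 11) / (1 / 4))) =99 / 392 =0.25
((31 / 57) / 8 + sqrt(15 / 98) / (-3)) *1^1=31 / 456 - sqrt(30) / 42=-0.06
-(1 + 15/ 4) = -19/ 4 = -4.75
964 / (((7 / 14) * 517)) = 1928 / 517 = 3.73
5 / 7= 0.71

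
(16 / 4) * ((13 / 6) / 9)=26 / 27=0.96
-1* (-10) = 10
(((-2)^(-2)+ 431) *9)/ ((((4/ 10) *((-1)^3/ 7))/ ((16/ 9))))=-120750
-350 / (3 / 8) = -2800 / 3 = -933.33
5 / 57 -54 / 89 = -2633 / 5073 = -0.52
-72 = -72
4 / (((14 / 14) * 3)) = 4 / 3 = 1.33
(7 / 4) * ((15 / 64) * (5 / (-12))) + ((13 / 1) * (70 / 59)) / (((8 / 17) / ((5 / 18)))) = 4857475 / 543744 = 8.93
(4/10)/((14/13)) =13/35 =0.37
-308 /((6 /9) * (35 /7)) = -462 /5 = -92.40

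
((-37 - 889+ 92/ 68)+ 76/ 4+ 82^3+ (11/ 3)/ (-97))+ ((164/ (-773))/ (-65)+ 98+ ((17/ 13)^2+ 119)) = 1779419018743619/ 3231306195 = 550681.03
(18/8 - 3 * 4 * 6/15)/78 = -17/520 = -0.03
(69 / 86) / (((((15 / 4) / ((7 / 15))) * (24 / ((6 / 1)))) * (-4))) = -161 / 25800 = -0.01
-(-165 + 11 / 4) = 649 / 4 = 162.25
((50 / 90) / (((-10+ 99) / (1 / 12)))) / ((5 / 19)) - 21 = -201833 / 9612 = -21.00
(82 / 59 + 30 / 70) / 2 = 751 / 826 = 0.91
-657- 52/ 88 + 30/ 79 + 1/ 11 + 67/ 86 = -2229591/ 3397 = -656.34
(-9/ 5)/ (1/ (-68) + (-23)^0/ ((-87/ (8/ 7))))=372708/ 5765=64.65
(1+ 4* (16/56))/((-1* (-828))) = 5/1932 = 0.00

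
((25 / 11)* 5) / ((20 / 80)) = 500 / 11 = 45.45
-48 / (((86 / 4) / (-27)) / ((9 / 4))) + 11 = 6305 / 43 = 146.63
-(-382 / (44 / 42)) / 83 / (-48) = -0.09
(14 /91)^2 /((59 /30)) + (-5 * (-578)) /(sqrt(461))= 120 /9971 + 2890 * sqrt(461) /461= 134.61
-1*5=-5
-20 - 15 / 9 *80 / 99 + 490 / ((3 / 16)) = 769820 / 297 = 2591.99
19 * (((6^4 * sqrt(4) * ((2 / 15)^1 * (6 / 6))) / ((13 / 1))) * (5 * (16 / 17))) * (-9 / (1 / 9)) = -192535.17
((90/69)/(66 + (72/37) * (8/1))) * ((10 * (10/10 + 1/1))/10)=370/11569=0.03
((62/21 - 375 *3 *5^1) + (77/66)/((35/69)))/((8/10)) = -1180147/168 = -7024.68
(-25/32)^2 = 625/1024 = 0.61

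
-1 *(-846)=846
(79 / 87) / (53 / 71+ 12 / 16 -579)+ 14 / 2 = 99860263 / 14268957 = 7.00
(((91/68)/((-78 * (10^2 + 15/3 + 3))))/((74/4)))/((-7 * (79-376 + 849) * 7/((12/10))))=1/2624892480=0.00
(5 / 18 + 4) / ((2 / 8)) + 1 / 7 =1087 / 63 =17.25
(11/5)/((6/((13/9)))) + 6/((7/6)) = 10721/1890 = 5.67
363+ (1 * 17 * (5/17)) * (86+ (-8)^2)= 1113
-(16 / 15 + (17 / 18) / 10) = -209 / 180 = -1.16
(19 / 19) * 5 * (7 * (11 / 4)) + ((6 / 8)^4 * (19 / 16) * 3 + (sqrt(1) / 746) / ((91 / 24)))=13538452303 / 139030528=97.38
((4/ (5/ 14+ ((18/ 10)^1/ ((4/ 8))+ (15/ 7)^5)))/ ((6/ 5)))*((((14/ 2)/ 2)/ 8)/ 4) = 2941225/ 396423696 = 0.01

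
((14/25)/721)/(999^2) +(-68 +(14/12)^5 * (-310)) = -30346141146193/41117641200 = -738.03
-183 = -183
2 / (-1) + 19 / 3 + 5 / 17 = 236 / 51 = 4.63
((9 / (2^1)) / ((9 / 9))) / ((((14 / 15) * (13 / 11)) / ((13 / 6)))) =495 / 56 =8.84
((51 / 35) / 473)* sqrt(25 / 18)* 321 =1.17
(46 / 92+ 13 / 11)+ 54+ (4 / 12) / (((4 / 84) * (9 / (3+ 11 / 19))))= 58.47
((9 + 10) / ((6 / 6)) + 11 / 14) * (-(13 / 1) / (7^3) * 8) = -14404 / 2401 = -6.00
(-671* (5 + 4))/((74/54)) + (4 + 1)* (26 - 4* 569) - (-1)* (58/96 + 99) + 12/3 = -27622543/1776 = -15553.23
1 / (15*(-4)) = -1 / 60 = -0.02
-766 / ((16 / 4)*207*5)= -383 / 2070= -0.19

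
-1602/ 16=-801/ 8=-100.12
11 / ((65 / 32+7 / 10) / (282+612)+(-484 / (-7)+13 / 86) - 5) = 473605440 / 2768313137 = 0.17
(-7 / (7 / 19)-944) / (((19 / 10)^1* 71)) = -9630 / 1349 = -7.14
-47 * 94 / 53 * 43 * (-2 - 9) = 2089714 / 53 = 39428.57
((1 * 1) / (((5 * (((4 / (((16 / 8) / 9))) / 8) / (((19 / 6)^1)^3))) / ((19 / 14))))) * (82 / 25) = 5343161 / 425250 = 12.56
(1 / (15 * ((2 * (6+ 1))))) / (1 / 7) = 1 / 30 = 0.03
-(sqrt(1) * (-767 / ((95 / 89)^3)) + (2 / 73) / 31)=1223627782899 / 1940239625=630.66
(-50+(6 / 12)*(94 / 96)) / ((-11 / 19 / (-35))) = -3160745 / 1056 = -2993.13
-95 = -95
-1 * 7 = -7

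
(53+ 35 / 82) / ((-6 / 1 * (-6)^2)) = -4381 / 17712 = -0.25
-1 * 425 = -425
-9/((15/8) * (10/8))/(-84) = 8/175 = 0.05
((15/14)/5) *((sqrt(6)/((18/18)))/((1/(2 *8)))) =24 *sqrt(6)/7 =8.40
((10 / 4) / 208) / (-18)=-5 / 7488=-0.00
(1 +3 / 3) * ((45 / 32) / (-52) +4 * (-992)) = -6602797 / 832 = -7936.05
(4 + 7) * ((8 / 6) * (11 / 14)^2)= 1331 / 147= 9.05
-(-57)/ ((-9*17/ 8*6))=-76/ 153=-0.50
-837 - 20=-857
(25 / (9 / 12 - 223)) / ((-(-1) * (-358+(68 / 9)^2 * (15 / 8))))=675 / 1505966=0.00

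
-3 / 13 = -0.23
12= 12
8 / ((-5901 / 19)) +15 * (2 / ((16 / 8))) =88363 / 5901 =14.97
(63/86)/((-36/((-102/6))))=119/344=0.35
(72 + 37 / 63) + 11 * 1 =83.59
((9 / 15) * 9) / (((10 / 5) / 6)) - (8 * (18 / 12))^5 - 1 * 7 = -1244114 / 5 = -248822.80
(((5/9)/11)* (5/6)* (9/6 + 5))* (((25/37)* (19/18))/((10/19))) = 586625/1582416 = 0.37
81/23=3.52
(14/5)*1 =2.80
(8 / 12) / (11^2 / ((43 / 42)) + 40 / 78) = 559 / 99529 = 0.01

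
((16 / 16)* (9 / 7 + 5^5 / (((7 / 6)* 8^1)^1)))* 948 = 2230407 / 7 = 318629.57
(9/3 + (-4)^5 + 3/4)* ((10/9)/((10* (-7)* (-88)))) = -53/288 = -0.18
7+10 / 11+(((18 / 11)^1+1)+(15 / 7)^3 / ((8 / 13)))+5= 951849 / 30184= 31.53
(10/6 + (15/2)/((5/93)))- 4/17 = 14375/102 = 140.93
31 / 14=2.21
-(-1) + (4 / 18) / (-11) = 97 / 99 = 0.98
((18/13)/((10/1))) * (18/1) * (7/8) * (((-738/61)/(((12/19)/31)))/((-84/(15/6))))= 1956069/50752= 38.54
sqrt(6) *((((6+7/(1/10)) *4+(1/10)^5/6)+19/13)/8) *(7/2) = 16678200091 *sqrt(6)/124800000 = 327.35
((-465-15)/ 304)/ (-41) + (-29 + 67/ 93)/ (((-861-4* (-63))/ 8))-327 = -14409223651/ 44120223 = -326.59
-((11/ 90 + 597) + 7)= -54371/ 90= -604.12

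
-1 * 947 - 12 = -959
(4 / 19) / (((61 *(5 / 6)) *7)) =24 / 40565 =0.00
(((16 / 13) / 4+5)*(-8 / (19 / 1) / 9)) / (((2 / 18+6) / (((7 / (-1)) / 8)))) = 483 / 13585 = 0.04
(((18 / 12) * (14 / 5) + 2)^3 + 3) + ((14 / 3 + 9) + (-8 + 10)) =96373 / 375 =256.99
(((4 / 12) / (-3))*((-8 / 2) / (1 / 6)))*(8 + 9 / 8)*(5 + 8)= 949 / 3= 316.33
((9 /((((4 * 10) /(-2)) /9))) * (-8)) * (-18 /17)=-34.31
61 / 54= 1.13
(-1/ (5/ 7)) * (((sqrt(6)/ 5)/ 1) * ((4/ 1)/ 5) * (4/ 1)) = -2.19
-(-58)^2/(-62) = 1682/31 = 54.26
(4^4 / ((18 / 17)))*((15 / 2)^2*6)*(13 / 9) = 117866.67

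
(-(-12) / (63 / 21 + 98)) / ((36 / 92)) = 92 / 303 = 0.30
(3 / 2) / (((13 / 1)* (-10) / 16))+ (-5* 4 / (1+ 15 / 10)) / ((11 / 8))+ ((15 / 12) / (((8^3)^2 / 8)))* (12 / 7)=-984471067 / 164003840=-6.00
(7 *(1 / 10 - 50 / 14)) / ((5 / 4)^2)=-1944 / 125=-15.55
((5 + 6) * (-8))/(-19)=4.63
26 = 26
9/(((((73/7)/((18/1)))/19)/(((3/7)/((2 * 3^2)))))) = 513/73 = 7.03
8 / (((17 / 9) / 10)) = 720 / 17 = 42.35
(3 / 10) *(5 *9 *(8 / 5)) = 21.60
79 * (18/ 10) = 711/ 5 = 142.20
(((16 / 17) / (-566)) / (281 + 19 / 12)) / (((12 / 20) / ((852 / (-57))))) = 45440 / 309967919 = 0.00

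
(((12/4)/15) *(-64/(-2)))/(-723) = -32/3615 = -0.01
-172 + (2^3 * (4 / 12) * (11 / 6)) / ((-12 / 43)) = -5117 / 27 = -189.52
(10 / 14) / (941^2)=5 / 6198367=0.00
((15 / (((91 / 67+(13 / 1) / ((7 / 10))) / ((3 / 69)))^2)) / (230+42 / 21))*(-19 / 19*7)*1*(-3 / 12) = 23095905 / 42889218575008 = 0.00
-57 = -57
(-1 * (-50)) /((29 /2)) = 100 /29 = 3.45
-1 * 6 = -6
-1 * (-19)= 19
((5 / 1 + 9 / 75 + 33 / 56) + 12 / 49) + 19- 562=-5263049 / 9800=-537.05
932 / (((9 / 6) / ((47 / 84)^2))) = 514697 / 2646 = 194.52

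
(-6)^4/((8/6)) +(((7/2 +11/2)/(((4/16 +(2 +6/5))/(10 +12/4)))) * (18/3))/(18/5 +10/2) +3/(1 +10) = 10834755/10879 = 995.93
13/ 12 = 1.08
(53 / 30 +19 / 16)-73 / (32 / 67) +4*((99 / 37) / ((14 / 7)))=-2566999 / 17760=-144.54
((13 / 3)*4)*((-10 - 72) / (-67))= 4264 / 201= 21.21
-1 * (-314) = 314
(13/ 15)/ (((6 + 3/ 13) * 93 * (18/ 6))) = 169/ 338985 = 0.00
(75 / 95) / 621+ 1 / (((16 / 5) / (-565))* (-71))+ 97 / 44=230626739 / 49146768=4.69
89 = 89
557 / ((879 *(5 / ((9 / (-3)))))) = -0.38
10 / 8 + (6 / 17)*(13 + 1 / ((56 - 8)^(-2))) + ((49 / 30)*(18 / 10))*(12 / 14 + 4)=1416601 / 1700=833.29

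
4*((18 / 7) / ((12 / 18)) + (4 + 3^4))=355.43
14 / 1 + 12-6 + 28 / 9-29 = -53 / 9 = -5.89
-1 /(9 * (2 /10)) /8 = -0.07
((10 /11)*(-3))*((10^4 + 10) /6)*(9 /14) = -2925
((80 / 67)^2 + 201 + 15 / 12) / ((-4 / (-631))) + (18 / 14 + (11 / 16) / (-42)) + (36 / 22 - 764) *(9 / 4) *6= 724683461921 / 33182688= 21839.20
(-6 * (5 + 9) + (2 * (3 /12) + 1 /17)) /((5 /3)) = -8511 /170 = -50.06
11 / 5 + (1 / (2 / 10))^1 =36 / 5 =7.20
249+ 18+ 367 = 634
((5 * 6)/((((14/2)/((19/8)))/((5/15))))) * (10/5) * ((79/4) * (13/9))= 97565/504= 193.58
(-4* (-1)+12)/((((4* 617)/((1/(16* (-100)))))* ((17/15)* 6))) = -1/1678240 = -0.00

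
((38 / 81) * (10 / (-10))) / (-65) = 38 / 5265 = 0.01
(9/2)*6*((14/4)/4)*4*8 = 756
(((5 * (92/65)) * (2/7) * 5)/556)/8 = 115/50596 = 0.00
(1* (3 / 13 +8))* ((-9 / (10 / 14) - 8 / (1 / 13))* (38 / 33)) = -215498 / 195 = -1105.12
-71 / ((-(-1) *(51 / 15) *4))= -355 / 68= -5.22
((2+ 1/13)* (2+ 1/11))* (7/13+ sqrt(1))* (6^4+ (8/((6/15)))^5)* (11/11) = 39760096320/1859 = 21387894.74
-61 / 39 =-1.56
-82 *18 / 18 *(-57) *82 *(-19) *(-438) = 3189556296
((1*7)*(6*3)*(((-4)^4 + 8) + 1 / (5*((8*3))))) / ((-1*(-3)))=221767 / 20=11088.35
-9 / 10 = -0.90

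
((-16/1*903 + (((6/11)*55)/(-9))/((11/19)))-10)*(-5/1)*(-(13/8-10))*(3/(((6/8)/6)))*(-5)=-799484200/11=-72680381.82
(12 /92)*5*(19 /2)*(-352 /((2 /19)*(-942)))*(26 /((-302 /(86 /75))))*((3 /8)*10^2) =-81.42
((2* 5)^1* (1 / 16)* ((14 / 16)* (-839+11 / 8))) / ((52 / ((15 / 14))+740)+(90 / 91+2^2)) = -320140275 / 554576896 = -0.58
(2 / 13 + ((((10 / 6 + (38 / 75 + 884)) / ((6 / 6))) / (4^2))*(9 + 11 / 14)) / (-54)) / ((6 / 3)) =-116556203 / 23587200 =-4.94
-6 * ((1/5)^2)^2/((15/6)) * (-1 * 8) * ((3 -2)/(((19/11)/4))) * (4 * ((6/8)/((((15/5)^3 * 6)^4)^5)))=11/7988246069681984122326985938264981772569600000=0.00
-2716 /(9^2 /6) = -5432 /27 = -201.19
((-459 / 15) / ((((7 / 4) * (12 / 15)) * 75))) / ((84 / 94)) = -799 / 2450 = -0.33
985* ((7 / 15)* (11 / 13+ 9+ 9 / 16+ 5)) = 4419695 / 624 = 7082.84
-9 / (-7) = 1.29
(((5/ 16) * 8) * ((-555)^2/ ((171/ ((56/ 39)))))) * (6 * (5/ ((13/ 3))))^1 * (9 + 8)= 2443665000/ 3211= 761029.27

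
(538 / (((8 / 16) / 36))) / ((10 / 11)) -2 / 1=213038 / 5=42607.60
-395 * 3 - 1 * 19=-1204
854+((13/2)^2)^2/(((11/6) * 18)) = 479473/528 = 908.09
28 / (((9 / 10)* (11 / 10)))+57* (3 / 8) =39329 / 792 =49.66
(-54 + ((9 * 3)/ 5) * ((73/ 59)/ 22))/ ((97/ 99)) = -3136401/ 57230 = -54.80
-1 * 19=-19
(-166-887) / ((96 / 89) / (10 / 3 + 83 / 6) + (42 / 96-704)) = 154445616 / 103183703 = 1.50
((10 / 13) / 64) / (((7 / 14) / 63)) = 315 / 208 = 1.51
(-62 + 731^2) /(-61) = -8759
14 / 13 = 1.08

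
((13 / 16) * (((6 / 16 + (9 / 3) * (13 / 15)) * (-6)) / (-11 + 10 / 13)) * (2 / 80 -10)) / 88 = -180999 / 1126400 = -0.16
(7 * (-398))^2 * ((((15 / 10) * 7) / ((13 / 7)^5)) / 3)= 456583768802 / 371293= 1229712.84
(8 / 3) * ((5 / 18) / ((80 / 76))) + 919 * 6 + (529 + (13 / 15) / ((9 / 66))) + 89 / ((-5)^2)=4086193 / 675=6053.62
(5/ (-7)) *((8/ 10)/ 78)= -2/ 273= -0.01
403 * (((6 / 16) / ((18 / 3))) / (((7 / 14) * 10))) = 403 / 80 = 5.04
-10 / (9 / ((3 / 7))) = -10 / 21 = -0.48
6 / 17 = 0.35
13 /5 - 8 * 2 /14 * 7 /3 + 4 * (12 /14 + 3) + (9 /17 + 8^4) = 7339726 /1785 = 4111.89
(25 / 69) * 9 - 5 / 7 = 410 / 161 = 2.55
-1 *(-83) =83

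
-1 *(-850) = 850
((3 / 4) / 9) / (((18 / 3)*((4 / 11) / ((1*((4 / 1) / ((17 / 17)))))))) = 11 / 72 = 0.15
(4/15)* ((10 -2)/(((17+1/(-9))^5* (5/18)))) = 177147/31694067200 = 0.00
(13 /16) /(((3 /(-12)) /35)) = -455 /4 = -113.75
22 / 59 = 0.37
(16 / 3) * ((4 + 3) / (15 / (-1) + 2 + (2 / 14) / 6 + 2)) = -1568 / 461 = -3.40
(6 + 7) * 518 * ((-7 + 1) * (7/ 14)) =-20202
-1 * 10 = -10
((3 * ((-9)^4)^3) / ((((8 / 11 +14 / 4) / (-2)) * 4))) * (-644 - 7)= 65241222927111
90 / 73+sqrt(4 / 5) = 2 * sqrt(5) / 5+90 / 73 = 2.13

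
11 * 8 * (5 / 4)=110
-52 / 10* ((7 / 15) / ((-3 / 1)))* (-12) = -728 / 75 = -9.71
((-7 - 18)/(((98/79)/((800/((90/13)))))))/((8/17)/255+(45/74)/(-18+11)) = 8447470000/308427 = 27388.88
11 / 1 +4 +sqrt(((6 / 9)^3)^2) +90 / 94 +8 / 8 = 21895 / 1269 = 17.25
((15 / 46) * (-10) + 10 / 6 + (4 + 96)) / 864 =0.11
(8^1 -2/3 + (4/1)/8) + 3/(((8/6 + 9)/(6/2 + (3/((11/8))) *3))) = 10.60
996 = 996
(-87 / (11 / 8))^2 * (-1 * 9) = -4359744 / 121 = -36030.94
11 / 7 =1.57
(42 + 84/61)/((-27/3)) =-294/61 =-4.82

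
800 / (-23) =-800 / 23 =-34.78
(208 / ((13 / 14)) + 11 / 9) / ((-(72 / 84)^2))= -99323 / 324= -306.55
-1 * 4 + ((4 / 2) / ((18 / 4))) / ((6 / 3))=-34 / 9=-3.78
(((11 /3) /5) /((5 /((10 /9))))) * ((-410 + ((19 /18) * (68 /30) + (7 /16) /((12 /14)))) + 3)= -19202689 /291600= -65.85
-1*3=-3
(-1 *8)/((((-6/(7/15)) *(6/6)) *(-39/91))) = -196/135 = -1.45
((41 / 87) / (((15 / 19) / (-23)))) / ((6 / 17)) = -304589 / 7830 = -38.90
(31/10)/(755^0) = 31/10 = 3.10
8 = 8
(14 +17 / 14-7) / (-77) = -115 / 1078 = -0.11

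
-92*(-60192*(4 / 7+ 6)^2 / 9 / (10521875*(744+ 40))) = 81372896 / 25263021875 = 0.00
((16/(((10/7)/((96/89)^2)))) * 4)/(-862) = -1032192/17069755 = -0.06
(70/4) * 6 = 105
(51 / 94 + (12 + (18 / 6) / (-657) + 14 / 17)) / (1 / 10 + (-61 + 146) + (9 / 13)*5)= 0.15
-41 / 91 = -0.45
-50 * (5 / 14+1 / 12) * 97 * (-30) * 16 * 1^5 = 7178000 / 7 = 1025428.57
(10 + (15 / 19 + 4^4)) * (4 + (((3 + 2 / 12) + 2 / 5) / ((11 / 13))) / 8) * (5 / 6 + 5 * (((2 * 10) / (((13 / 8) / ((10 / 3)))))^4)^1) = 41791012045925865947 / 2442993696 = 17106475597.69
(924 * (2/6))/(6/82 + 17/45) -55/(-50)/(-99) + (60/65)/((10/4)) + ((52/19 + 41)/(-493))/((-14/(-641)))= 679.30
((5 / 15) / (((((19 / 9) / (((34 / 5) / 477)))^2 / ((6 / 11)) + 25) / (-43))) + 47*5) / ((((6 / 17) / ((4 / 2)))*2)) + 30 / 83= 30858176186133 / 46320121250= 666.19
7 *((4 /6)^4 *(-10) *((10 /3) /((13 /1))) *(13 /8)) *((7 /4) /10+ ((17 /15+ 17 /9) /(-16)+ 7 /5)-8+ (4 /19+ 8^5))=-7843126235 /41553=-188749.94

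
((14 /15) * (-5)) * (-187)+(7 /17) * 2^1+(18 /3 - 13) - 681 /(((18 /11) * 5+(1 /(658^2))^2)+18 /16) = 776452679031562463 /978740738099139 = 793.32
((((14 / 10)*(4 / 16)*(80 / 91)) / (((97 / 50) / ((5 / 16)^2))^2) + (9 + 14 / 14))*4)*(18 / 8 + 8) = 205430292745 / 501010432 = 410.03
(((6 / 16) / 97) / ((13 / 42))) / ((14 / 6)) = 27 / 5044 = 0.01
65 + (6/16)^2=4169/64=65.14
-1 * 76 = -76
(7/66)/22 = 7/1452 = 0.00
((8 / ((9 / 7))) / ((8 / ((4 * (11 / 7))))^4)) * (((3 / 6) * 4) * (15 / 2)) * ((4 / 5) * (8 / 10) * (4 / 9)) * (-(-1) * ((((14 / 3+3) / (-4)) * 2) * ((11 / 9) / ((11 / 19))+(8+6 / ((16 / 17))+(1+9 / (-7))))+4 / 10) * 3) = -27317968414 / 14586075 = -1872.88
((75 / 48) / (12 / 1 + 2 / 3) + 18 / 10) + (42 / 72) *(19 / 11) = 294031 / 100320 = 2.93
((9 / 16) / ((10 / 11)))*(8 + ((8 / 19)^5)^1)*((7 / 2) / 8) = 2.17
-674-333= -1007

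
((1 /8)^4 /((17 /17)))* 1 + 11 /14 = 0.79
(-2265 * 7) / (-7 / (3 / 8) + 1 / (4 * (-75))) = 1585500 / 1867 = 849.22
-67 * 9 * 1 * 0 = 0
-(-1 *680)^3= 314432000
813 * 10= 8130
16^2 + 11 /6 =257.83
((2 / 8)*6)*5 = 15 / 2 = 7.50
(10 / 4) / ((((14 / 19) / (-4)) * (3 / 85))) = -8075 / 21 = -384.52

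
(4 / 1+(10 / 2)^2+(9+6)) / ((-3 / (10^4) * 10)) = -44000 / 3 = -14666.67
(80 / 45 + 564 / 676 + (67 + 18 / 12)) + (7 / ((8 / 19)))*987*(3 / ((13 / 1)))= 46941413 / 12168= 3857.78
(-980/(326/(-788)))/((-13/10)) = -3861200/2119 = -1822.18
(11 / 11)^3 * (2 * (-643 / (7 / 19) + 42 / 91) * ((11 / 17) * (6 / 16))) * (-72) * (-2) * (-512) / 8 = 12072284928 / 1547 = 7803674.81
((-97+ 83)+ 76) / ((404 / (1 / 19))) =31 / 3838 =0.01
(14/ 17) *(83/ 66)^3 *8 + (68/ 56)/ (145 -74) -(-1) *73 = 86.12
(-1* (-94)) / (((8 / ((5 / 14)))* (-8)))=-235 / 448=-0.52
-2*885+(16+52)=-1702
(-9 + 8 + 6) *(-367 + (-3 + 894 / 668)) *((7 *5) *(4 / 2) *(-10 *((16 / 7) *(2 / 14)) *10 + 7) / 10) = 773890905 / 2338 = 331005.52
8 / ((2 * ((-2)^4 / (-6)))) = -3 / 2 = -1.50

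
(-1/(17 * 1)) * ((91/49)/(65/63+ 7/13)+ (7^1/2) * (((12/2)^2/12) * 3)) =-21015/10931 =-1.92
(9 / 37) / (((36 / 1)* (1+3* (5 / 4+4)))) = 1 / 2479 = 0.00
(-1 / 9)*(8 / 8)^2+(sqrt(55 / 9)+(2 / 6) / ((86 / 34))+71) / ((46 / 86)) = 137.50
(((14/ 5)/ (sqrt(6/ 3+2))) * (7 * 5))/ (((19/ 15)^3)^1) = 165375/ 6859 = 24.11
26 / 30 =13 / 15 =0.87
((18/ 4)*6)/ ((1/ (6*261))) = 42282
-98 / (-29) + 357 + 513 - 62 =23530 / 29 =811.38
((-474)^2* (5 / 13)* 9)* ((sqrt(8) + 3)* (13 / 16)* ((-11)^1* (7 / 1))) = -583876755 / 4 - 194625585* sqrt(2) / 2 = -283590259.70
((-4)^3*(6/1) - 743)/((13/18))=-20286/13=-1560.46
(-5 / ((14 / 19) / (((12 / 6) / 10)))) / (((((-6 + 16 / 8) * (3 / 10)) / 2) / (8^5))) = 1556480 / 21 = 74118.10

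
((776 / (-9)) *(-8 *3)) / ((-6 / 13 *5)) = -40352 / 45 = -896.71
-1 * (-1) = 1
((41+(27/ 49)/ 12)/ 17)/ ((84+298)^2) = 8045/ 486218768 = 0.00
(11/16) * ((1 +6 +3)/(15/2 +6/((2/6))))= 55/204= 0.27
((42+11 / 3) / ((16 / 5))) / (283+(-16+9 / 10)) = 0.05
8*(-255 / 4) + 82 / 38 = -9649 / 19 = -507.84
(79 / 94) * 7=553 / 94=5.88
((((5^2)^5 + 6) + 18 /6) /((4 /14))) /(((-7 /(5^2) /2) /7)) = -1708985950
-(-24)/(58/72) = 864/29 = 29.79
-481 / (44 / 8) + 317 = 2525 / 11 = 229.55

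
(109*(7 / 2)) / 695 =763 / 1390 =0.55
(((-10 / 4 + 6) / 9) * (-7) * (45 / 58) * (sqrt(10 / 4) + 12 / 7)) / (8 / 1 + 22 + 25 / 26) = -78 / 667 - 91 * sqrt(10) / 2668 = -0.22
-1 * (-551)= 551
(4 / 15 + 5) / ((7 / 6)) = 158 / 35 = 4.51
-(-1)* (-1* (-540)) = 540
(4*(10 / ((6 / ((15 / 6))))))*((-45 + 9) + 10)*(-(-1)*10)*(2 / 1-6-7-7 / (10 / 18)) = 306800 / 3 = 102266.67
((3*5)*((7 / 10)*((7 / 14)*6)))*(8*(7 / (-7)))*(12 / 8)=-378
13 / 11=1.18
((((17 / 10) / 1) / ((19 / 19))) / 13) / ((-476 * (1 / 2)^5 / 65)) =-4 / 7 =-0.57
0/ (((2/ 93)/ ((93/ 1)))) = 0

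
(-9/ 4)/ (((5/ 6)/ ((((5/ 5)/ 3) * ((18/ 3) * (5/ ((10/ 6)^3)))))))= -729/ 125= -5.83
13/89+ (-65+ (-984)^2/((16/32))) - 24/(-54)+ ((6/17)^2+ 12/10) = 2241333114514/1157445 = 1936448.92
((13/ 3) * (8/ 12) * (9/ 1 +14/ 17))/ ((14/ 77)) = 23881/ 153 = 156.08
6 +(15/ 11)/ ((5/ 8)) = 90/ 11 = 8.18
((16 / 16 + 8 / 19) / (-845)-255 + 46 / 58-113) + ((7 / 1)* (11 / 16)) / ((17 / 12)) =-11518440059 / 31660460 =-363.81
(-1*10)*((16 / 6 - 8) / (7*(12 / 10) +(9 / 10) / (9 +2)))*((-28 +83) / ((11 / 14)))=1232000 / 2799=440.16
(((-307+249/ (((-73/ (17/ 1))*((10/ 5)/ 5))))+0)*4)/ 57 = -6946/ 219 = -31.72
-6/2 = -3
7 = 7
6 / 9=2 / 3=0.67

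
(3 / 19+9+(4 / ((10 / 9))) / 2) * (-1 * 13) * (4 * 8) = -433056 / 95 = -4558.48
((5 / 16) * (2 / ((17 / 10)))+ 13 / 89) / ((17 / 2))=3109 / 51442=0.06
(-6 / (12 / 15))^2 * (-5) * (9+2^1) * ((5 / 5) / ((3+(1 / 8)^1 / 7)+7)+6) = -641625 / 34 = -18871.32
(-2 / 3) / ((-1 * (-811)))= -2 / 2433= -0.00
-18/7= -2.57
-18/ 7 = -2.57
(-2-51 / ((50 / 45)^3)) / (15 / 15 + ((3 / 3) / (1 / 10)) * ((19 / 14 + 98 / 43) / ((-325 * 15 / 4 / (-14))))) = -9386169 / 339640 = -27.64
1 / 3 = 0.33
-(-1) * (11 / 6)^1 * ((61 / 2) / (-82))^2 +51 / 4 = 2098475 / 161376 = 13.00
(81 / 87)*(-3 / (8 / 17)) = -1377 / 232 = -5.94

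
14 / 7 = 2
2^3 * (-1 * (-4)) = 32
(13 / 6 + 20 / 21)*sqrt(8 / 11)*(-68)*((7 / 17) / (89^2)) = -524*sqrt(22) / 261393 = -0.01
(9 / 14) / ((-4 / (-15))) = 135 / 56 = 2.41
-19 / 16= -1.19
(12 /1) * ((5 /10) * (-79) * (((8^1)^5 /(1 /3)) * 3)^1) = -139788288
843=843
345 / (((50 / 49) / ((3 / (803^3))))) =0.00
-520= -520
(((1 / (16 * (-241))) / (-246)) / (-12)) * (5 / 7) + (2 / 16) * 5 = 0.62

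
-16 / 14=-8 / 7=-1.14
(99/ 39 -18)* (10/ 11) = -2010/ 143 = -14.06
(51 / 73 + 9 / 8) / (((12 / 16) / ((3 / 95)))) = 213 / 2774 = 0.08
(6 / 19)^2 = 0.10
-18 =-18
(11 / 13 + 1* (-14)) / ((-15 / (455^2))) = 181545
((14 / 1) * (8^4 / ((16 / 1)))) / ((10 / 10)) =3584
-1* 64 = -64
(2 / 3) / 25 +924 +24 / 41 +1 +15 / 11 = 31354952 / 33825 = 926.98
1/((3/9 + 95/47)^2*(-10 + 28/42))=-59643/3086272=-0.02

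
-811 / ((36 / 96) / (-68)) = 441184 / 3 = 147061.33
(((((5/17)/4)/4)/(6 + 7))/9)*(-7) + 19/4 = 151129/31824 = 4.75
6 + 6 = 12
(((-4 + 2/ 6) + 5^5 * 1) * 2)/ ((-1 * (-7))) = 18728/ 21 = 891.81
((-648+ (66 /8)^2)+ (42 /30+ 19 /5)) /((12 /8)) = -45979 /120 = -383.16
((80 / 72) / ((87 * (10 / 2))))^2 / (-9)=-4 / 5517801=-0.00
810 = 810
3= 3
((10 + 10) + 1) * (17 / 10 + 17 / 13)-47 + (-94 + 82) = 4.16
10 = 10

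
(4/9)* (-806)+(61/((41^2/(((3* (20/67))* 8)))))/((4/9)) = -362516528/1013643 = -357.64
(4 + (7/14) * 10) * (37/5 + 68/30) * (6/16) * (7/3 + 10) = 3219/8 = 402.38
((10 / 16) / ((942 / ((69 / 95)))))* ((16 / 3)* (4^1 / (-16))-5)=-23 / 7536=-0.00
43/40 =1.08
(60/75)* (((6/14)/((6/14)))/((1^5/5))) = 4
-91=-91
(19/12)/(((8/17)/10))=1615/48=33.65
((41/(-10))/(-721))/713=41/5140730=0.00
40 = 40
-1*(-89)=89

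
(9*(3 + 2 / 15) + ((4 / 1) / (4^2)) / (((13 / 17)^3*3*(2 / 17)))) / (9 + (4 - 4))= 7852253 / 2372760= 3.31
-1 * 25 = -25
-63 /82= -0.77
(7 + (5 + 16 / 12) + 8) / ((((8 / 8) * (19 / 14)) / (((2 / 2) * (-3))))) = -896 / 19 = -47.16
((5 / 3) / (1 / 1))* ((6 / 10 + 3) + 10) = 68 / 3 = 22.67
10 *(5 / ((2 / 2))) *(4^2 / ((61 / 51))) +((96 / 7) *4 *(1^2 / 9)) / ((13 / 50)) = 11528800 / 16653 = 692.30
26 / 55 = 0.47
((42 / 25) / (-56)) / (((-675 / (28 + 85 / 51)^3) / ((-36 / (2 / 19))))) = -13394411 / 33750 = -396.87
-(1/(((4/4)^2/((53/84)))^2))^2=-7890481/49787136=-0.16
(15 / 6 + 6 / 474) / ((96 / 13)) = 5161 / 15168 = 0.34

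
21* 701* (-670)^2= 6608256900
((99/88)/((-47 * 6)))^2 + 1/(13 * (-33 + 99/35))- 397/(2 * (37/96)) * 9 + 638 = -3997.25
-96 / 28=-24 / 7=-3.43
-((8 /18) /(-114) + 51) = -26161 /513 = -51.00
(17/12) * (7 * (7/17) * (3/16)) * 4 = 49/16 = 3.06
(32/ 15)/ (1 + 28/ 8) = 64/ 135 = 0.47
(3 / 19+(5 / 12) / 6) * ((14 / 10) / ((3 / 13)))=28301 / 20520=1.38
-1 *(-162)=162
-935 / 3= -311.67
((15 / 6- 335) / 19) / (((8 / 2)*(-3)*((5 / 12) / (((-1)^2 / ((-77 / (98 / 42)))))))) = -7 / 66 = -0.11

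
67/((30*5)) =67/150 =0.45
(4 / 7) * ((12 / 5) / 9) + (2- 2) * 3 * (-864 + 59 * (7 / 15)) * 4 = 16 / 105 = 0.15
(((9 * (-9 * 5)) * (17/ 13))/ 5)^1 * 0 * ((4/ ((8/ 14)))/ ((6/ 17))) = 0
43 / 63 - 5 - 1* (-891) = 55861 / 63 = 886.68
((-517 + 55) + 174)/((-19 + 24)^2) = -288/25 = -11.52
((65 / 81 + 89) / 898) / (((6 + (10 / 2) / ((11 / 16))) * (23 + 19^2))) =40007 / 2038991616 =0.00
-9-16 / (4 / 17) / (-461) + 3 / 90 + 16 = 99311 / 13830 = 7.18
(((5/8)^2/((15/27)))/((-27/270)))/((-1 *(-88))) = -225/2816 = -0.08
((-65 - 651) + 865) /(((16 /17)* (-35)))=-2533 /560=-4.52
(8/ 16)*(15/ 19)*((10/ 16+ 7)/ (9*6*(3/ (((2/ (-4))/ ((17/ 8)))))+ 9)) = -305/ 68856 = -0.00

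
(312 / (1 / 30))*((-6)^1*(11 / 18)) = -34320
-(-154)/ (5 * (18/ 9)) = 77/ 5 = 15.40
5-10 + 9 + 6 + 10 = 20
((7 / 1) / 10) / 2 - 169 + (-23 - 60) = -5033 / 20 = -251.65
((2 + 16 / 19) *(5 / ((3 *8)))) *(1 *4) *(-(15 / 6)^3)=-5625 / 152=-37.01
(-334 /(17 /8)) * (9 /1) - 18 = -24354 /17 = -1432.59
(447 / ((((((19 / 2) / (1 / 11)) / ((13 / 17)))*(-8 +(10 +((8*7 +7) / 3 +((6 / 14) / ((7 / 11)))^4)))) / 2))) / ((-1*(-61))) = 2576866047 / 557572083926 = 0.00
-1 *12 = -12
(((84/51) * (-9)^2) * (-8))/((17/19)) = -344736/289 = -1192.86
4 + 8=12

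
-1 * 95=-95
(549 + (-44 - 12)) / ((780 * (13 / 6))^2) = 493 / 2856100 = 0.00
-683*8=-5464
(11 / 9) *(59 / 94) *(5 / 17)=3245 / 14382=0.23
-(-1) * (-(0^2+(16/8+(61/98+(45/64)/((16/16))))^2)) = -108764041/9834496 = -11.06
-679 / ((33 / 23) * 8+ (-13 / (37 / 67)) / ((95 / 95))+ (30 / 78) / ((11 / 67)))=82629547 / 1182810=69.86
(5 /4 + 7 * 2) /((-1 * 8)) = -61 /32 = -1.91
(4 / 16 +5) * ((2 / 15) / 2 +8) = 847 / 20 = 42.35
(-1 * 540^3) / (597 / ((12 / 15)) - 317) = -629856000 / 1717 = -366835.18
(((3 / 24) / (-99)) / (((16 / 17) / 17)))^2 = 0.00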